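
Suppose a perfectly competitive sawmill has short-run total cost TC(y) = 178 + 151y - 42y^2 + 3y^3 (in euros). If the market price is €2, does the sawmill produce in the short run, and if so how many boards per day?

From TC, MC = TC'(y) = 151 - 84y + 9y^2 and AVC = VC/y = 151 - 42y + 3y^2.
AVC hits its minimum where MC = AVC, at y = 7, giving min AVC = 151 - 42·7 + 3·7^2 = €4.
With P < min AVC (€2 < €4), every unit sold adds to the loss.
Best response: produce nothing and absorb the €178 fixed cost.

Shut down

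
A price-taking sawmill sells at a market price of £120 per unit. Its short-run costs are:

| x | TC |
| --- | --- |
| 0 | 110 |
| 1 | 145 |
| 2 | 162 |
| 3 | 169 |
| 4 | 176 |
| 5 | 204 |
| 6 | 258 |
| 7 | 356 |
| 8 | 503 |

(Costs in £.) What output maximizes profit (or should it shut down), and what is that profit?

x = 7; profit = £484

Tabulate TR − TC: x=0: -110; x=1: -25; x=2: 78; x=3: 191; x=4: 304; x=5: 396; x=6: 462; x=7: 484; x=8: 457.
Profit is maximized at x = 7. AVC there is 246/7 = £35.14 ≤ P, so producing beats shutting down (which would give -£110).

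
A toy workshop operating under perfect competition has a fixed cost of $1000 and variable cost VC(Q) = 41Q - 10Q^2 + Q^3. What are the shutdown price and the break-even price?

Shutdown price = $16; break-even price = $141

AVC = 41 - 10Q + Q^2; minimized at Q = 5, giving min AVC = $16. That is the shutdown price.
ATC = 1000/Q + 41 - 10Q + Q^2. Setting dATC/dQ = −1000/Q^2 − 10 + 2Q = 0 gives Q = 10 (since 2·10^3 − 10·10^2 = 1000).
min ATC = 1000/10 + 41 − 10·10 + 10^2 = $141. That is the break-even price.
For $16 ≤ P < $141 the firm produces at a loss; below $16 it shuts down.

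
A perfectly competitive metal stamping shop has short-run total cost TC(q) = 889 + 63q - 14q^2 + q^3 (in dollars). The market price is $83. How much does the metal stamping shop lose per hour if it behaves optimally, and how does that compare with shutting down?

Profit = -$289 at q = 10

AVC = 63 - 14q + q^2 has its minimum $14 at q = 7; price $83 clears that bar, so the firm operates.
With MC = 63 - 28q + 3q^2, P = MC on the upward-sloping part at q* = 10.
TR = 83·10 = 830. TC = 889 + 230 = 1119. Profit = 830 − 1119 = -$289.
Shutting down would mean losing the fixed cost of $889, so operating at a loss of $289 is better by $600.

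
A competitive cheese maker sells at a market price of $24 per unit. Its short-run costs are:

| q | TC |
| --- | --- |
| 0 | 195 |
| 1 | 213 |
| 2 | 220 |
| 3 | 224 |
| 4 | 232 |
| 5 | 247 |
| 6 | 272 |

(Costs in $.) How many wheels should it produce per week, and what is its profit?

q = 5; profit = -$127

Compute π = P·q − TC at each output: q=0: -195; q=1: -189; q=2: -172; q=3: -152; q=4: -136; q=5: -127; q=6: -128.
Profit is maximized at q = 5. AVC there is 52/5 = $10.40 ≤ P, so producing beats shutting down (which would give -$195).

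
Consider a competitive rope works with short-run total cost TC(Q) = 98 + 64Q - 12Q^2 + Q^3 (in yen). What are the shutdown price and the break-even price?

Shutdown price = min AVC. AVC = 64 - 12Q + Q^2, with vertex at Q = 6 and minimum ¥28.
ATC = 98/Q + 64 - 12Q + Q^2. Setting dATC/dQ = −98/Q^2 − 12 + 2Q = 0 gives Q = 7 (since 2·7^3 − 12·7^2 = 98).
min ATC = 98/7 + 64 − 12·7 + 7^2 = ¥43. That is the break-even price.
For ¥28 ≤ P < ¥43 the firm produces at a loss; below ¥28 it shuts down.

Shutdown price = ¥28; break-even price = ¥43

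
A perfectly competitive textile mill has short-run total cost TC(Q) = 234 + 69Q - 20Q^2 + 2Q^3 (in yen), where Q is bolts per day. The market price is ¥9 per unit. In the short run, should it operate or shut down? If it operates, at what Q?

From TC, MC = TC'(Q) = 69 - 40Q + 6Q^2 and AVC = VC/Q = 69 - 20Q + 2Q^2.
AVC hits its minimum where MC = AVC, at Q = 5, giving min AVC = 69 - 20·5 + 2·5^2 = ¥19.
Since P = ¥9 < min AVC = ¥19, price fails to cover variable cost at any output.
The firm minimizes its loss by shutting down and losing only its fixed cost of ¥234.

Shut down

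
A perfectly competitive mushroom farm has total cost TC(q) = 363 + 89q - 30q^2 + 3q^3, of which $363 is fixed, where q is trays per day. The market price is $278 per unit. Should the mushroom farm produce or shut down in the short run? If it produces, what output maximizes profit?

From TC, MC = TC'(q) = 89 - 60q + 9q^2 and AVC = VC/q = 89 - 30q + 3q^2.
AVC is minimized where dAVC/dq = -30 + 6q = 0, at q = 5; min AVC = 89 - 30·5 + 3·5^2 = $14.
Since P = $278 ≥ min AVC = $14, price covers variable cost and the firm should produce.
Set P = MC: 278 = 89 - 60q + 9q^2 → -189 - 60q + 9q^2 = 0. The roots are q = -7/3 and q = 9; the profit-maximizing output is on the rising part of MC, so q* = 9.
Check: AVC at q = 9 is $62 ≤ P, so revenue covers variable cost.
Profit = P·q − TC = 278·9 − 921 = $1581.

Produce at q = 9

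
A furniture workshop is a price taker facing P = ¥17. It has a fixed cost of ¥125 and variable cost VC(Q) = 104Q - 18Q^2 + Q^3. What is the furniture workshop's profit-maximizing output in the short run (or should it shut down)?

Variable cost is VC = 104Q - 18Q^2 + Q^3, so AVC = VC/Q = 104 - 18Q + Q^2 and MC = dTC/dQ = 104 - 36Q + 3Q^2.
AVC hits its minimum where MC = AVC, at Q = 9, giving min AVC = 104 - 18·9 + 9^2 = ¥23.
With P < min AVC (¥17 < ¥23), every unit sold adds to the loss.
The firm minimizes its loss by shutting down and losing only its fixed cost of ¥125.

Shut down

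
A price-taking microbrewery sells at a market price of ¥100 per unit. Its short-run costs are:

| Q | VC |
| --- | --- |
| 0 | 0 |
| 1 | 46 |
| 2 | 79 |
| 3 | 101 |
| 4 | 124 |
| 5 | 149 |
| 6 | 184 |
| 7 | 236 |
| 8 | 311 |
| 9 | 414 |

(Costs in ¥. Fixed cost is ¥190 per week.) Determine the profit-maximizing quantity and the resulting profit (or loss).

Q = 8; profit = ¥299

Compute π = P·Q − TC at each output: Q=0: -190; Q=1: -136; Q=2: -69; Q=3: 9; Q=4: 86; Q=5: 161; Q=6: 226; Q=7: 274; Q=8: 299; Q=9: 296.
Profit is maximized at Q = 8. AVC there is 311/8 = ¥38.88 ≤ P, so producing beats shutting down (which would give -¥190).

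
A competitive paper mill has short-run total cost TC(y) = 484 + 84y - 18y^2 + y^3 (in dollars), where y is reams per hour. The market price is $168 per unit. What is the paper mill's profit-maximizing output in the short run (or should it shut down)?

Strip out fixed cost: VC = 84y - 18y^2 + y^3. Then AVC = 84 - 18y + y^2 and MC = 84 - 36y + 3y^2.
The AVC parabola has its vertex at y = 18/2 = 9, where AVC = 84 - 18·9 + 9^2 = $3.
Because $168 ≥ $3, revenue can cover variable cost; the firm operates.
Solving P = MC: -84 - 36y + 3y^2 = 0 ⇒ y = -2 or 14. On the upward-sloping branch, y* = 14.
Check: AVC at y = 14 is $28 ≤ P, so revenue covers variable cost.
Profit = P·y − TC = 168·14 − 876 = $1476.

Produce at y = 14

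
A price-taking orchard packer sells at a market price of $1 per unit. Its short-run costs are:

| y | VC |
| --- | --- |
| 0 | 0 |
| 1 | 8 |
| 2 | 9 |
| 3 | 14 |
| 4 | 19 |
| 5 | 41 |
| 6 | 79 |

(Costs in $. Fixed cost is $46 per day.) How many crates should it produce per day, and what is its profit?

Compute π = P·y − TC at each output: y=0: -46; y=1: -53; y=2: -53; y=3: -57; y=4: -61; y=5: -82; y=6: -119.
Profit is highest at y = 0. Equivalently, the lowest AVC in the table is 9/2 ≈ $4.50 at y = 2, and P = $1 falls below it — price never covers variable cost, so the firm shuts down and loses only its fixed cost.

y = 0 (shut down); profit = -$46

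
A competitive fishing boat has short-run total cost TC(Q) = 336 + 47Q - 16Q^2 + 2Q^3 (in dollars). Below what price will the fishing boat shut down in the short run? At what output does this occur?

The shutdown price is the minimum of AVC. VC = 47Q - 16Q^2 + 2Q^3, so AVC = 47 - 16Q + 2Q^2.
dAVC/dQ = -16 + 4Q = 0 gives Q = 4. min AVC = 47 - 16·4 + 2·4^2 = 15.
The firm shuts down for any P below $15.

$15 per unit, at Q = 4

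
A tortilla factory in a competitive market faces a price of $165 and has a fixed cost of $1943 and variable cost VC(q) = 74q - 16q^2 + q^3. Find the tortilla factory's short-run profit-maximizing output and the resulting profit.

Profit = -$253 at q = 13

AVC = 74 - 16q + q^2; min AVC = $10 at q = 8. Since P = $165 ≥ min AVC, the firm produces.
With MC = 74 - 32q + 3q^2, P = MC on the upward-sloping part at q* = 13.
TR = 165·13 = 2145. TC = 1943 + 455 = 2398. Profit = 2145 − 2398 = -$253.
By producing, the firm covers all variable cost plus $1690 of fixed cost; shutting down would lose the full $1943.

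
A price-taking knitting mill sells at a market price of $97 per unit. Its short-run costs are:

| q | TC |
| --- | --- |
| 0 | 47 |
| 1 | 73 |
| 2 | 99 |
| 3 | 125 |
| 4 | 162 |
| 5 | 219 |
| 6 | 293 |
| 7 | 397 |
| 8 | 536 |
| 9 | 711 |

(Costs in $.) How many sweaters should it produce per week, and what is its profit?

q = 6; profit = $289

Profit at each row (π = 97q − TC): q=0: -47; q=1: 24; q=2: 95; q=3: 166; q=4: 226; q=5: 266; q=6: 289; q=7: 282; q=8: 240; q=9: 162.
Profit is maximized at q = 6. AVC there is 246/6 = $41 ≤ P, so producing beats shutting down (which would give -$47).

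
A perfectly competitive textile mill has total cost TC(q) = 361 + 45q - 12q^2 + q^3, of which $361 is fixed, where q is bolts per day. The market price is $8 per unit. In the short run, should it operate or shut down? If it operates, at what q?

Shut down

Strip out fixed cost: VC = 45q - 12q^2 + q^3. Then AVC = 45 - 12q + q^2 and MC = 45 - 24q + 3q^2.
The AVC parabola has its vertex at q = 12/2 = 6, where AVC = 45 - 12·6 + 6^2 = $9.
With P < min AVC ($8 < $9), every unit sold adds to the loss.
Shutting down limits the loss to fixed cost, $361.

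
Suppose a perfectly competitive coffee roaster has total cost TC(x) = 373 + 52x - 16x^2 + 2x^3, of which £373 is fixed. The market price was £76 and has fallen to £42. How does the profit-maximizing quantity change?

AVC = 52 - 16x + 2x^2, minimized at x = 4 where min AVC = £20. MC = 52 - 32x + 6x^2.
At P = £76 ≥ min AVC, set P = MC on the rising branch: x = 6.
At P = £42 ≥ min AVC, set P = MC: x = 5. The firm stays open but cuts output.

Output falls from 6 to 5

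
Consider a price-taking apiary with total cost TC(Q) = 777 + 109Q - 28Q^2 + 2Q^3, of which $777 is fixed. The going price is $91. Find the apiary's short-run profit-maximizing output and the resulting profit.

Profit = -$129 at Q = 9

AVC = 109 - 28Q + 2Q^2; min AVC = $11 at Q = 7. Since P = $91 ≥ min AVC, the firm produces.
MC = 109 - 56Q + 6Q^2. Setting P = MC and taking the root on the rising branch gives Q* = 9.
TR = 91·9 = 819. TC = 777 + 171 = 948. Profit = 819 − 948 = -$129.
That loss of $129 beats the $777 the firm would lose by shutting down; producing recovers $648 of fixed cost.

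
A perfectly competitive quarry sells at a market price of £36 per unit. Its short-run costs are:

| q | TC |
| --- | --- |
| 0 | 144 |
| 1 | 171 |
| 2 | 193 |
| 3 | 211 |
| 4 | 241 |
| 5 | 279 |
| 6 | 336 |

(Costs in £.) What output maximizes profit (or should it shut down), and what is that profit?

q = 4; profit = -£97

Tabulate TR − TC: q=0: -144; q=1: -135; q=2: -121; q=3: -103; q=4: -97; q=5: -99; q=6: -120.
Profit is maximized at q = 4. AVC there is 97/4 = £24.25 ≤ P, so producing beats shutting down (which would give -£144).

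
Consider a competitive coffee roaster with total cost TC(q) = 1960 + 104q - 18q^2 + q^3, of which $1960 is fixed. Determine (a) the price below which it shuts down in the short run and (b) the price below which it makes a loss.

Shutdown price = min AVC. AVC = 104 - 18q + q^2, with vertex at q = 9 and minimum $23.
ATC = 1960/q + 104 - 18q + q^2. Setting dATC/dq = −1960/q^2 − 18 + 2q = 0 gives q = 14 (since 2·14^3 − 18·14^2 = 1960).
min ATC = 1960/14 + 104 − 18·14 + 14^2 = $188. That is the break-even price.
For $23 ≤ P < $188 the firm produces at a loss; below $23 it shuts down.

Shutdown price = $23; break-even price = $188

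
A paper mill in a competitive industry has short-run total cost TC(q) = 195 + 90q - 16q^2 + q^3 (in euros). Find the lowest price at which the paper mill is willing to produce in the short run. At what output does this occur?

€26 per unit, at q = 8

Short-run supply begins at min AVC. From VC = 90q - 16q^2 + q^3, AVC = 90 - 16q + q^2.
dAVC/dq = -16 + 2q = 0 gives q = 8. min AVC = 90 - 16·8 + 8^2 = 26.
The firm shuts down for any P below €26.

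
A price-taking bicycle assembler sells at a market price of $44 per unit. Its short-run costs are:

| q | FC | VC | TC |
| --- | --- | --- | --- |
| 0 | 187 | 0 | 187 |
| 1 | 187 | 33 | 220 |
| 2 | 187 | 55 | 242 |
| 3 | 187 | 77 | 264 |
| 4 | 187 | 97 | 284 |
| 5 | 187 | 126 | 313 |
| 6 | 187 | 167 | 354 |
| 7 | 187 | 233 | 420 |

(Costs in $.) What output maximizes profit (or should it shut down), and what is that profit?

q = 6; profit = -$90

Tabulate TR − TC: q=0: -187; q=1: -176; q=2: -154; q=3: -132; q=4: -108; q=5: -93; q=6: -90; q=7: -112.
Profit is maximized at q = 6. AVC there is 167/6 = $27.83 ≤ P, so producing beats shutting down (which would give -$187).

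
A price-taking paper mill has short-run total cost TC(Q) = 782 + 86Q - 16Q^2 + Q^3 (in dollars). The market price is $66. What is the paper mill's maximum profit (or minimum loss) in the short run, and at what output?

Profit = -$382 at Q = 10

AVC = 86 - 16Q + Q^2 has its minimum $22 at Q = 8; price $66 clears that bar, so the firm operates.
With MC = 86 - 32Q + 3Q^2, P = MC on the upward-sloping part at Q* = 10.
TR = 66·10 = 660. TC = 782 + 260 = 1042. Profit = 660 − 1042 = -$382.
Shutting down would mean losing the fixed cost of $782, so operating at a loss of $382 is better by $400.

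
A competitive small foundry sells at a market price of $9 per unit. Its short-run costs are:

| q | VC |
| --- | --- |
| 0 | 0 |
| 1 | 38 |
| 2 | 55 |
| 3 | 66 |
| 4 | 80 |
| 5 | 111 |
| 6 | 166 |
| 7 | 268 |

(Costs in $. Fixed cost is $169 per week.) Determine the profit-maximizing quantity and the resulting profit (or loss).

q = 0 (shut down); profit = -$169

Compute π = P·q − TC at each output: q=0: -169; q=1: -198; q=2: -206; q=3: -208; q=4: -213; q=5: -235; q=6: -281; q=7: -374.
Profit is highest at q = 0. Equivalently, the lowest AVC in the table is 80/4 ≈ $20 at q = 4, and P = $9 falls below it — price never covers variable cost, so the firm shuts down and loses only its fixed cost.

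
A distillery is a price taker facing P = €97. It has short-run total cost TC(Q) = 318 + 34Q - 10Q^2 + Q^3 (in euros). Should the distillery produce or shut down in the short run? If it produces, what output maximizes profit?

Strip out fixed cost: VC = 34Q - 10Q^2 + Q^3. Then AVC = 34 - 10Q + Q^2 and MC = 34 - 20Q + 3Q^2.
The AVC parabola has its vertex at Q = 10/2 = 5, where AVC = 34 - 10·5 + 5^2 = €9.
P = €97 exceeds min AVC = €9, so the firm stays open.
Set P = MC: 97 = 34 - 20Q + 3Q^2 → -63 - 20Q + 3Q^2 = 0. The roots are Q = -7/3 and Q = 9; the profit-maximizing output is on the rising part of MC, so Q* = 9.
Check: AVC at Q = 9 is €25 ≤ P, so revenue covers variable cost.
Profit = P·Q − TC = 97·9 − 543 = €330.

Produce at Q = 9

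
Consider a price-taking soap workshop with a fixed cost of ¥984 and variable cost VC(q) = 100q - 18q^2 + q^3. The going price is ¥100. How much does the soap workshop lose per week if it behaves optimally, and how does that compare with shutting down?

AVC = 100 - 18q + q^2; min AVC = ¥19 at q = 9. Since P = ¥100 ≥ min AVC, the firm produces.
With MC = 100 - 36q + 3q^2, P = MC on the upward-sloping part at q* = 12.
TR = 100·12 = 1200. TC = 984 + 336 = 1320. Profit = 1200 − 1320 = -¥120.
By producing, the firm covers all variable cost plus ¥864 of fixed cost; shutting down would lose the full ¥984.

Profit = -¥120 at q = 12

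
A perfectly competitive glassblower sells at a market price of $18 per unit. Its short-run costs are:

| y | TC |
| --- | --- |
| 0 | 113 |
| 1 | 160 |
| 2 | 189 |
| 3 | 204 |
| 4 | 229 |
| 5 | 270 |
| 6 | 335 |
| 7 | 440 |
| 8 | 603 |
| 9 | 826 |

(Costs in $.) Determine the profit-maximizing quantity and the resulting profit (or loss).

y = 0 (shut down); profit = -$113

Profit at each row (π = 18y − TC): y=0: -113; y=1: -142; y=2: -153; y=3: -150; y=4: -157; y=5: -180; y=6: -227; y=7: -314; y=8: -459; y=9: -664.
Profit is highest at y = 0. Equivalently, the lowest AVC in the table is 116/4 ≈ $29 at y = 4, and P = $18 falls below it — price never covers variable cost, so the firm shuts down and loses only its fixed cost.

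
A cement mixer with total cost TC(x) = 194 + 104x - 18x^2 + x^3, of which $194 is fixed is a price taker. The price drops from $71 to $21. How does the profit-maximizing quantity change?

MC = 104 - 36x + 3x^2; the shutdown threshold is min AVC = $23 (at x = 9).
At P = $71 ≥ min AVC, set P = MC on the rising branch: x = 11.
At P = $21 < min AVC = $23, price no longer covers variable cost at any output, so the firm shuts down: x = 0.

Output falls from 11 to 0 (the firm shuts down)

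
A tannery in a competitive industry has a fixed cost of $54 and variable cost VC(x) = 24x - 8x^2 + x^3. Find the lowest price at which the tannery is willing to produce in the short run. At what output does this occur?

$8 per unit, at x = 4

The firm shuts down when price falls below the minimum of average variable cost. AVC = VC/x = 24 - 8x + x^2.
At the minimum of AVC, MC = AVC. MC = 24 - 16x + 3x^2; setting MC = AVC gives 2x^2 - 8x = 0, so x = 4. min AVC = 8.
The firm shuts down for any P below $8.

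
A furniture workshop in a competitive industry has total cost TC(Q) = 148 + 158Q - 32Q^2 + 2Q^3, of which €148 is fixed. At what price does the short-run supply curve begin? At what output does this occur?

The shutdown price is the minimum of AVC. VC = 158Q - 32Q^2 + 2Q^3, so AVC = 158 - 32Q + 2Q^2.
dAVC/dQ = -32 + 4Q = 0 gives Q = 8. min AVC = 158 - 32·8 + 2·8^2 = 30.
So the shutdown price is €30.

€30 per unit, at Q = 8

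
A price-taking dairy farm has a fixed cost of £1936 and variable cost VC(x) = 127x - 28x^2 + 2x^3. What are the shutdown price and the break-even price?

Shutdown price = £29; break-even price = £237

AVC = 127 - 28x + 2x^2; minimized at x = 7, giving min AVC = £29. That is the shutdown price.
ATC = 1936/x + 127 - 28x + 2x^2. Setting dATC/dx = −1936/x^2 − 28 + 4x = 0 gives x = 11 (since 4·11^3 − 28·11^2 = 1936).
min ATC = 1936/11 + 127 − 28·11 + 2·11^2 = £237. That is the break-even price.
Between these two prices the firm operates at a loss; above £237 it earns a profit.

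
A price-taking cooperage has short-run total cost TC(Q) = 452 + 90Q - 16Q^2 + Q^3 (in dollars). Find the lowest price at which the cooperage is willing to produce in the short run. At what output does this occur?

The firm shuts down when price falls below the minimum of average variable cost. AVC = VC/Q = 90 - 16Q + Q^2.
At the minimum of AVC, MC = AVC. MC = 90 - 32Q + 3Q^2; setting MC = AVC gives 2Q^2 - 16Q = 0, so Q = 8. min AVC = 26.
For P < $26 the firm produces nothing.

$26 per unit, at Q = 8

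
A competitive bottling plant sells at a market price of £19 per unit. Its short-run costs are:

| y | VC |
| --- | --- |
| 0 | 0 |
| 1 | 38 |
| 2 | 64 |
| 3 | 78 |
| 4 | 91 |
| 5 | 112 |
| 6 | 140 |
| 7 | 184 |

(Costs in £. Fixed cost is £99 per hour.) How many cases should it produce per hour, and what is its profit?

Compute π = P·y − TC at each output: y=0: -99; y=1: -118; y=2: -125; y=3: -120; y=4: -114; y=5: -116; y=6: -125; y=7: -150.
Profit is highest at y = 0. Equivalently, the lowest AVC in the table is 112/5 ≈ £22.40 at y = 5, and P = £19 falls below it — price never covers variable cost, so the firm shuts down and loses only its fixed cost.

y = 0 (shut down); profit = -£99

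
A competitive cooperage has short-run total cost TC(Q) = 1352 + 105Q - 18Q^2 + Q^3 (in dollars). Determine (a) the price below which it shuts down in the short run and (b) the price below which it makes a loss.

Shutdown price = $24; break-even price = $144

AVC = 105 - 18Q + Q^2; minimized at Q = 9, giving min AVC = $24. That is the shutdown price.
ATC = 1352/Q + 105 - 18Q + Q^2. Setting dATC/dQ = −1352/Q^2 − 18 + 2Q = 0 gives Q = 13 (since 2·13^3 − 18·13^2 = 1352).
min ATC = 1352/13 + 105 − 18·13 + 13^2 = $144. That is the break-even price.
For $24 ≤ P < $144 the firm produces at a loss; below $24 it shuts down.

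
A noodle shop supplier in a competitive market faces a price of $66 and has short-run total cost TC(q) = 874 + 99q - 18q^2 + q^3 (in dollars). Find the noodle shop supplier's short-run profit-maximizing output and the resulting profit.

Profit = -$390 at q = 11

AVC = 99 - 18q + q^2 has its minimum $18 at q = 9; price $66 clears that bar, so the firm operates.
With MC = 99 - 36q + 3q^2, P = MC on the upward-sloping part at q* = 11.
TR = 66·11 = 726. TC = 874 + 242 = 1116. Profit = 726 − 1116 = -$390.
Shutting down would mean losing the fixed cost of $874, so operating at a loss of $390 is better by $484.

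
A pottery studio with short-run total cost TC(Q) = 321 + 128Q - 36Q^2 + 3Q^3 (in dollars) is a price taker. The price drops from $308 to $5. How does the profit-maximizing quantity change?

MC = 128 - 72Q + 9Q^2; the shutdown threshold is min AVC = $20 (at Q = 6).
With P = $308 above the shutdown price, P = MC gives Q = 10.
At P = $5 < min AVC = $20, price no longer covers variable cost at any output, so the firm shuts down: Q = 0.

Output falls from 10 to 0 (the firm shuts down)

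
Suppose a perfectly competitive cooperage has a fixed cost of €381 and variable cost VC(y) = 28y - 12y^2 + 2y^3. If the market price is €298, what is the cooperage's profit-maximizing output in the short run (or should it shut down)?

Produce at y = 9

Variable cost is VC = 28y - 12y^2 + 2y^3, so AVC = VC/y = 28 - 12y + 2y^2 and MC = dTC/dy = 28 - 24y + 6y^2.
The AVC parabola has its vertex at y = 12/4 = 3, where AVC = 28 - 12·3 + 2·3^2 = €10.
Since P = €298 ≥ min AVC = €10, price covers variable cost and the firm should produce.
Set P = MC: 298 = 28 - 24y + 6y^2 → -270 - 24y + 6y^2 = 0. The roots are y = -5 and y = 9; the profit-maximizing output is on the rising part of MC, so y* = 9.
Check: AVC at y = 9 is €82 ≤ P, so revenue covers variable cost.
Profit = P·y − TC = 298·9 − 1119 = €1563.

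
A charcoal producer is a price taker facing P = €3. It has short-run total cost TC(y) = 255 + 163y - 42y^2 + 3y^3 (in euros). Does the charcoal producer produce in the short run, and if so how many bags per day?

Shut down

Variable cost is VC = 163y - 42y^2 + 3y^3, so AVC = VC/y = 163 - 42y + 3y^2 and MC = dTC/dy = 163 - 84y + 9y^2.
AVC hits its minimum where MC = AVC, at y = 7, giving min AVC = 163 - 42·7 + 3·7^2 = €16.
Since P = €3 < min AVC = €16, price fails to cover variable cost at any output.
Shutting down limits the loss to fixed cost, €255.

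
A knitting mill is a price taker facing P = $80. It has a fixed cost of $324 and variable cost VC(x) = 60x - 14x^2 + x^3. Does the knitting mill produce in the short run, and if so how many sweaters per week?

Produce at x = 10

From TC, MC = TC'(x) = 60 - 28x + 3x^2 and AVC = VC/x = 60 - 14x + x^2.
The AVC parabola has its vertex at x = 14/2 = 7, where AVC = 60 - 14·7 + 7^2 = $11.
Since P = $80 ≥ min AVC = $11, price covers variable cost and the firm should produce.
Set P = MC: 80 = 60 - 28x + 3x^2 → -20 - 28x + 3x^2 = 0. The roots are x = -2/3 and x = 10; the profit-maximizing output is on the rising part of MC, so x* = 10.
Check: AVC at x = 10 is $20 ≤ P, so revenue covers variable cost.
Profit = P·x − TC = 80·10 − 524 = $276.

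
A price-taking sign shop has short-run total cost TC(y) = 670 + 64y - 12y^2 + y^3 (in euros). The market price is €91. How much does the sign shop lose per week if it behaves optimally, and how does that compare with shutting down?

AVC = 64 - 12y + y^2 has its minimum €28 at y = 6; price €91 clears that bar, so the firm operates.
With MC = 64 - 24y + 3y^2, P = MC on the upward-sloping part at y* = 9.
TR = 91·9 = 819. TC = 670 + 333 = 1003. Profit = 819 − 1003 = -€184.
Shutting down would mean losing the fixed cost of €670, so operating at a loss of €184 is better by €486.

Profit = -€184 at y = 9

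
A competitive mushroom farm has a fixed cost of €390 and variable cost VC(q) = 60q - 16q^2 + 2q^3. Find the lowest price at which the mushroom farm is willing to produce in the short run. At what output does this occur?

€28 per unit, at q = 4

Short-run supply begins at min AVC. From VC = 60q - 16q^2 + 2q^3, AVC = 60 - 16q + 2q^2.
dAVC/dq = -16 + 4q = 0 gives q = 4. min AVC = 60 - 16·4 + 2·4^2 = 28.
So the shutdown price is €28.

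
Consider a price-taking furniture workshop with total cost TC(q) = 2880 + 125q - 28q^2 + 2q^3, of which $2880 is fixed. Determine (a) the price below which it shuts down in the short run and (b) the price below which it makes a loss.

Shutdown price = min AVC. AVC = 125 - 28q + 2q^2, with vertex at q = 7 and minimum $27.
ATC = 2880/q + 125 - 28q + 2q^2. Setting dATC/dq = −2880/q^2 − 28 + 4q = 0 gives q = 12 (since 4·12^3 − 28·12^2 = 2880).
min ATC = 2880/12 + 125 − 28·12 + 2·12^2 = $317. That is the break-even price.
Between these two prices the firm operates at a loss; above $317 it earns a profit.

Shutdown price = $27; break-even price = $317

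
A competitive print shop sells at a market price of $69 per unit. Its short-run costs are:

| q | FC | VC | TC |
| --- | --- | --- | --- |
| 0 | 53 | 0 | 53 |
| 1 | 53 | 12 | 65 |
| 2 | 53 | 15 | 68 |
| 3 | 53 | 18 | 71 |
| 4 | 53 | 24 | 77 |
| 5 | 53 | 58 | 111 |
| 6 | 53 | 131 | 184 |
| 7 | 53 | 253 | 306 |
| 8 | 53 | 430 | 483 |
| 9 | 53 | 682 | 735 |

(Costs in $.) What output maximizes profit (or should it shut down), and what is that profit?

q = 5; profit = $234

Compute π = P·q − TC at each output: q=0: -53; q=1: 4; q=2: 70; q=3: 136; q=4: 199; q=5: 234; q=6: 230; q=7: 177; q=8: 69; q=9: -114.
Profit is maximized at q = 5. AVC there is 58/5 = $11.60 ≤ P, so producing beats shutting down (which would give -$53).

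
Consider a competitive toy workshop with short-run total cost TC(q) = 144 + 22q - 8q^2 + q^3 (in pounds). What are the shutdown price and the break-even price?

Shutdown price = £6; break-even price = £34

Shutdown price = min AVC. AVC = 22 - 8q + q^2, with vertex at q = 4 and minimum £6.
ATC = 144/q + 22 - 8q + q^2. Setting dATC/dq = −144/q^2 − 8 + 2q = 0 gives q = 6 (since 2·6^3 − 8·6^2 = 144).
min ATC = 144/6 + 22 − 8·6 + 6^2 = £34. That is the break-even price.
Between these two prices the firm operates at a loss; above £34 it earns a profit.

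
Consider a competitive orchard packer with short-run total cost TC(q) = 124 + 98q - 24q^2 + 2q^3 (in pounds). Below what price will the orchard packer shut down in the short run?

The shutdown price is the minimum of AVC. VC = 98q - 24q^2 + 2q^3, so AVC = 98 - 24q + 2q^2.
At the minimum of AVC, MC = AVC. MC = 98 - 48q + 6q^2; setting MC = AVC gives 4q^2 - 24q = 0, so q = 6. min AVC = 26.
For P < £26 the firm produces nothing.

£26 per unit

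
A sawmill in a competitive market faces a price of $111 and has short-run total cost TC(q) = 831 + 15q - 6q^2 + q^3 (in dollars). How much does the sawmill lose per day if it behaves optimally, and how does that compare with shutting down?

AVC = 15 - 6q + q^2; min AVC = $6 at q = 3. Since P = $111 ≥ min AVC, the firm produces.
MC = 15 - 12q + 3q^2. Setting P = MC and taking the root on the rising branch gives q* = 8.
TR = 111·8 = 888. TC = 831 + 248 = 1079. Profit = 888 − 1079 = -$191.
Shutting down would mean losing the fixed cost of $831, so operating at a loss of $191 is better by $640.

Profit = -$191 at q = 8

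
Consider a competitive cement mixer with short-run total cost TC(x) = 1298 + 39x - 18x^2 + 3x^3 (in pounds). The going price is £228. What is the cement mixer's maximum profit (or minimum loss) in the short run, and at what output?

Profit = -£122 at x = 7

AVC = 39 - 18x + 3x^2; min AVC = £12 at x = 3. Since P = £228 ≥ min AVC, the firm produces.
MC = 39 - 36x + 9x^2. Setting P = MC and taking the root on the rising branch gives x* = 7.
TR = 228·7 = 1596. TC = 1298 + 420 = 1718. Profit = 1596 − 1718 = -£122.
That loss of £122 beats the £1298 the firm would lose by shutting down; producing recovers £1176 of fixed cost.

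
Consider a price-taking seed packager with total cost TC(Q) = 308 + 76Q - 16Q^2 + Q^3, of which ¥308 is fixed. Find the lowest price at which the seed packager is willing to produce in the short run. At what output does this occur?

¥12 per unit, at Q = 8

Short-run supply begins at min AVC. From VC = 76Q - 16Q^2 + Q^3, AVC = 76 - 16Q + Q^2.
dAVC/dQ = -16 + 2Q = 0 gives Q = 8. min AVC = 76 - 16·8 + 8^2 = 12.
For P < ¥12 the firm produces nothing.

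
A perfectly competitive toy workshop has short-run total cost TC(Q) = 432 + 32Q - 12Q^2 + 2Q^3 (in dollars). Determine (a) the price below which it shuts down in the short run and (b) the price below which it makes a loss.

Shutdown price = $14; break-even price = $104

Shutdown price = min AVC. AVC = 32 - 12Q + 2Q^2, with vertex at Q = 3 and minimum $14.
ATC = 432/Q + 32 - 12Q + 2Q^2. Setting dATC/dQ = −432/Q^2 − 12 + 4Q = 0 gives Q = 6 (since 4·6^3 − 12·6^2 = 432).
min ATC = 432/6 + 32 − 12·6 + 2·6^2 = $104. That is the break-even price.
Between these two prices the firm operates at a loss; above $104 it earns a profit.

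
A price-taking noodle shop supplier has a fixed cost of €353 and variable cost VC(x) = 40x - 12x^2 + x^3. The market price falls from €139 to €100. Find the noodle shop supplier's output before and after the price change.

AVC = 40 - 12x + x^2, minimized at x = 6 where min AVC = €4. MC = 40 - 24x + 3x^2.
With P = €139 above the shutdown price, P = MC gives x = 11.
At P = €100 ≥ min AVC, set P = MC: x = 10. The firm stays open but cuts output.

Output falls from 11 to 10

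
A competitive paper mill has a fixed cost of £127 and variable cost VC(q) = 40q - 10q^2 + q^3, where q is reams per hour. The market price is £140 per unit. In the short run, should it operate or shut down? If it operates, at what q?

Produce at q = 10

Strip out fixed cost: VC = 40q - 10q^2 + q^3. Then AVC = 40 - 10q + q^2 and MC = 40 - 20q + 3q^2.
AVC is minimized where dAVC/dq = -10 + 2q = 0, at q = 5; min AVC = 40 - 10·5 + 5^2 = £15.
Since P = £140 ≥ min AVC = £15, price covers variable cost and the firm should produce.
Solving P = MC: -100 - 20q + 3q^2 = 0 ⇒ q = -10/3 or 10. On the upward-sloping branch, q* = 10.
Check: AVC at q = 10 is £40 ≤ P, so revenue covers variable cost.
Profit = P·q − TC = 140·10 − 527 = £873.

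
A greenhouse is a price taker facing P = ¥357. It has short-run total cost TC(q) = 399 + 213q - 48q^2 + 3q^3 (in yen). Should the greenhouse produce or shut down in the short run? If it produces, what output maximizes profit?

Produce at q = 12

Strip out fixed cost: VC = 213q - 48q^2 + 3q^3. Then AVC = 213 - 48q + 3q^2 and MC = 213 - 96q + 9q^2.
AVC hits its minimum where MC = AVC, at q = 8, giving min AVC = 213 - 48·8 + 3·8^2 = ¥21.
Because ¥357 ≥ ¥21, revenue can cover variable cost; the firm operates.
Set P = MC: 357 = 213 - 96q + 9q^2 → -144 - 96q + 9q^2 = 0. The roots are q = -4/3 and q = 12; the profit-maximizing output is on the rising part of MC, so q* = 12.
Check: AVC at q = 12 is ¥69 ≤ P, so revenue covers variable cost.
Profit = P·q − TC = 357·12 − 1227 = ¥3057.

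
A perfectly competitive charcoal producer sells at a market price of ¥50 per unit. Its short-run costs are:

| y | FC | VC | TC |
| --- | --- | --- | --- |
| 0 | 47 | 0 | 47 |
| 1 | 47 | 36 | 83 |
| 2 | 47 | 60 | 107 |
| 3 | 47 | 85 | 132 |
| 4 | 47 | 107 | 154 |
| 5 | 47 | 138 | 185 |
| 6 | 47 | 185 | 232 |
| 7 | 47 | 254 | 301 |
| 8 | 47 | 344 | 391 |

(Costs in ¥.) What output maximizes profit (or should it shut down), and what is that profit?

Tabulate TR − TC: y=0: -47; y=1: -33; y=2: -7; y=3: 18; y=4: 46; y=5: 65; y=6: 68; y=7: 49; y=8: 9.
Profit is maximized at y = 6. AVC there is 185/6 = ¥30.83 ≤ P, so producing beats shutting down (which would give -¥47).

y = 6; profit = ¥68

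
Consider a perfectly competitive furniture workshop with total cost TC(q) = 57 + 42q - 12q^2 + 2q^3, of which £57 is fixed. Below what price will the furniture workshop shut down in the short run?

The firm shuts down when price falls below the minimum of average variable cost. AVC = VC/q = 42 - 12q + 2q^2.
dAVC/dq = -12 + 4q = 0 gives q = 3. min AVC = 42 - 12·3 + 2·3^2 = 24.
The firm shuts down for any P below £24.

£24 per unit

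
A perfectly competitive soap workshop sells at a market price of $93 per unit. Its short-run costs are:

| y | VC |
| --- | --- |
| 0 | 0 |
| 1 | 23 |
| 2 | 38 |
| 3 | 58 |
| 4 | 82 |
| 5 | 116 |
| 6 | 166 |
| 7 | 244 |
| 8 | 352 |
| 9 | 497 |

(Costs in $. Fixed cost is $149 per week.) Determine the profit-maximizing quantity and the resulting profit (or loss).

y = 7; profit = $258

Compute π = P·y − TC at each output: y=0: -149; y=1: -79; y=2: -1; y=3: 72; y=4: 141; y=5: 200; y=6: 243; y=7: 258; y=8: 243; y=9: 191.
Profit is maximized at y = 7. AVC there is 244/7 = $34.86 ≤ P, so producing beats shutting down (which would give -$149).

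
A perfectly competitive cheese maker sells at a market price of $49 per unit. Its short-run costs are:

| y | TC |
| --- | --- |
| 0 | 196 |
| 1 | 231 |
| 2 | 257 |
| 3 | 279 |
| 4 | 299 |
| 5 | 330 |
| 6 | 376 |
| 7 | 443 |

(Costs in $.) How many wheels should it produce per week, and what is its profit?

y = 6; profit = -$82

Profit at each row (π = 49y − TC): y=0: -196; y=1: -182; y=2: -159; y=3: -132; y=4: -103; y=5: -85; y=6: -82; y=7: -100.
Profit is maximized at y = 6. AVC there is 180/6 = $30 ≤ P, so producing beats shutting down (which would give -$196).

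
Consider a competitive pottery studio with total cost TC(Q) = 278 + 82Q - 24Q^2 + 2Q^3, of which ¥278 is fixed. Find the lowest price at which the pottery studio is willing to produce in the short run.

Short-run supply begins at min AVC. From VC = 82Q - 24Q^2 + 2Q^3, AVC = 82 - 24Q + 2Q^2.
dAVC/dQ = -24 + 4Q = 0 gives Q = 6. min AVC = 82 - 24·6 + 2·6^2 = 10.
The firm shuts down for any P below ¥10.

¥10 per unit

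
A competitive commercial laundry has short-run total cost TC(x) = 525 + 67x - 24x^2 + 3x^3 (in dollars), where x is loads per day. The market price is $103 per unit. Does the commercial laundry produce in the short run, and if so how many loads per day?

Strip out fixed cost: VC = 67x - 24x^2 + 3x^3. Then AVC = 67 - 24x + 3x^2 and MC = 67 - 48x + 9x^2.
AVC is minimized where dAVC/dx = -24 + 6x = 0, at x = 4; min AVC = 67 - 24·4 + 3·4^2 = $19.
Since P = $103 ≥ min AVC = $19, price covers variable cost and the firm should produce.
Solving P = MC: -36 - 48x + 9x^2 = 0 ⇒ x = -2/3 or 6. On the upward-sloping branch, x* = 6.
Check: AVC at x = 6 is $31 ≤ P, so revenue covers variable cost.
Profit = P·x − TC = 103·6 − 711 = -$93, a loss, but smaller than the $525 fixed cost the firm would lose by shutting down.

Produce at x = 6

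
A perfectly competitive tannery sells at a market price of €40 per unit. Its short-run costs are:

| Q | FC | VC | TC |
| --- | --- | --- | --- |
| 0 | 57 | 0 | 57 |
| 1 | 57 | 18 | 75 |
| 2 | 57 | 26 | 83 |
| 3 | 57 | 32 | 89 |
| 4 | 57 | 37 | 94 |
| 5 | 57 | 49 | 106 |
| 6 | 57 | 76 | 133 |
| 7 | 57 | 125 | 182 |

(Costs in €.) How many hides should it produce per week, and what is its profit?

Q = 6; profit = €107

Tabulate TR − TC: Q=0: -57; Q=1: -35; Q=2: -3; Q=3: 31; Q=4: 66; Q=5: 94; Q=6: 107; Q=7: 98.
Profit is maximized at Q = 6. AVC there is 76/6 = €12.67 ≤ P, so producing beats shutting down (which would give -€57).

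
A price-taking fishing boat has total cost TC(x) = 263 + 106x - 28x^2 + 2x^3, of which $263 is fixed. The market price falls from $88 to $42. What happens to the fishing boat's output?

Output falls from 9 to 8

MC = 106 - 56x + 6x^2; the shutdown threshold is min AVC = $8 (at x = 7).
At P = $88 ≥ min AVC, set P = MC on the rising branch: x = 9.
At P = $42 ≥ min AVC, set P = MC: x = 8. The firm stays open but cuts output.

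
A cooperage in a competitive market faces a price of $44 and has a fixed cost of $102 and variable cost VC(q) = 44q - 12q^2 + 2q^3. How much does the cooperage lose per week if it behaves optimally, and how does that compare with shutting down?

Profit = -$38 at q = 4

AVC = 44 - 12q + 2q^2; min AVC = $26 at q = 3. Since P = $44 ≥ min AVC, the firm produces.
MC = 44 - 24q + 6q^2. Setting P = MC and taking the root on the rising branch gives q* = 4.
TR = 44·4 = 176. TC = 102 + 112 = 214. Profit = 176 − 214 = -$38.
By producing, the firm covers all variable cost plus $64 of fixed cost; shutting down would lose the full $102.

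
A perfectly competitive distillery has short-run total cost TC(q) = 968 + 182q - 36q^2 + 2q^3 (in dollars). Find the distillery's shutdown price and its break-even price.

Shutdown price = $20; break-even price = $116

AVC = 182 - 36q + 2q^2; minimized at q = 9, giving min AVC = $20. That is the shutdown price.
ATC = 968/q + 182 - 36q + 2q^2. Setting dATC/dq = −968/q^2 − 36 + 4q = 0 gives q = 11 (since 4·11^3 − 36·11^2 = 968).
min ATC = 968/11 + 182 − 36·11 + 2·11^2 = $116. That is the break-even price.
For $20 ≤ P < $116 the firm produces at a loss; below $20 it shuts down.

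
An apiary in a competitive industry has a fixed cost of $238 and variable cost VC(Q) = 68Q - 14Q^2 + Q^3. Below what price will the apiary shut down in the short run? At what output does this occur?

Short-run supply begins at min AVC. From VC = 68Q - 14Q^2 + Q^3, AVC = 68 - 14Q + Q^2.
dAVC/dQ = -14 + 2Q = 0 gives Q = 7. min AVC = 68 - 14·7 + 7^2 = 19.
So the shutdown price is $19.

$19 per unit, at Q = 7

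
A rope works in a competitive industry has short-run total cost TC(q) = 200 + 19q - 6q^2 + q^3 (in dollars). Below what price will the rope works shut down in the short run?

Short-run supply begins at min AVC. From VC = 19q - 6q^2 + q^3, AVC = 19 - 6q + q^2.
dAVC/dq = -6 + 2q = 0 gives q = 3. min AVC = 19 - 6·3 + 3^2 = 10.
For P < $10 the firm produces nothing.

$10 per unit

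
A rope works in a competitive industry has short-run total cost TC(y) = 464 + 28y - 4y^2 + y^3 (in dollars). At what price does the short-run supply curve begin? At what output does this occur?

$24 per unit, at y = 2

Short-run supply begins at min AVC. From VC = 28y - 4y^2 + y^3, AVC = 28 - 4y + y^2.
At the minimum of AVC, MC = AVC. MC = 28 - 8y + 3y^2; setting MC = AVC gives 2y^2 - 4y = 0, so y = 2. min AVC = 24.
So the shutdown price is $24.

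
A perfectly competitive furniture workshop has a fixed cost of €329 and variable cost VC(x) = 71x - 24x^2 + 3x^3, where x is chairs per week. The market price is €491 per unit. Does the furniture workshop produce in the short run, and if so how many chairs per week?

Produce at x = 10

Variable cost is VC = 71x - 24x^2 + 3x^3, so AVC = VC/x = 71 - 24x + 3x^2 and MC = dTC/dx = 71 - 48x + 9x^2.
AVC is minimized where dAVC/dx = -24 + 6x = 0, at x = 4; min AVC = 71 - 24·4 + 3·4^2 = €23.
P = €491 exceeds min AVC = €23, so the firm stays open.
Solving P = MC: -420 - 48x + 9x^2 = 0 ⇒ x = -14/3 or 10. On the upward-sloping branch, x* = 10.
Check: AVC at x = 10 is €131 ≤ P, so revenue covers variable cost.
Profit = P·x − TC = 491·10 − 1639 = €3271.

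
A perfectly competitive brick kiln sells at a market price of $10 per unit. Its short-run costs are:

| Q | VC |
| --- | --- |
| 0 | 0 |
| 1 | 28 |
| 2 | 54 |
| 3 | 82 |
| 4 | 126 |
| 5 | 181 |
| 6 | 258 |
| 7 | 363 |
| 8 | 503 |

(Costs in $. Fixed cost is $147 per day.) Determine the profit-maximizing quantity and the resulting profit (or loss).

Q = 0 (shut down); profit = -$147

Compute π = P·Q − TC at each output: Q=0: -147; Q=1: -165; Q=2: -181; Q=3: -199; Q=4: -233; Q=5: -278; Q=6: -345; Q=7: -440; Q=8: -570.
Profit is highest at Q = 0. Equivalently, the lowest AVC in the table is 54/2 ≈ $27 at Q = 2, and P = $10 falls below it — price never covers variable cost, so the firm shuts down and loses only its fixed cost.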